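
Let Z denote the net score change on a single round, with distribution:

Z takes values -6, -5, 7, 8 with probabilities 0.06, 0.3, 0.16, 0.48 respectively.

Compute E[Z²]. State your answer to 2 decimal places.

48.22

E[Z²] = (-6)²(0.06) + (-5)²(0.3) + (7)²(0.16) + (8)²(0.48) = 48.22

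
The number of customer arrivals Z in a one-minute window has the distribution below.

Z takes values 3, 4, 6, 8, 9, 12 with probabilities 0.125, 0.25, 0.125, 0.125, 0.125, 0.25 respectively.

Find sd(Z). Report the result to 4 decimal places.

3.3448

E[Z] = (3)(0.125) + (4)(0.25) + (6)(0.125) + (8)(0.125) + (9)(0.125) + (12)(0.25) = 7.25
E[Z²] = (3)²(0.125) + (4)²(0.25) + (6)²(0.125) + (8)²(0.125) + (9)²(0.125) + (12)²(0.25) = 63.75
Var(Z) = E[Z²] − (E[Z])² = 63.75 − (7.25)² = 11.1875
sd(Z) = √11.1875 ≈ 3.3448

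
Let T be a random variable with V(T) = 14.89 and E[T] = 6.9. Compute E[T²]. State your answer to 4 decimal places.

62.5000

E[T²] = V(T) + (E[T])² = 14.89 + (6.9)² = 62.5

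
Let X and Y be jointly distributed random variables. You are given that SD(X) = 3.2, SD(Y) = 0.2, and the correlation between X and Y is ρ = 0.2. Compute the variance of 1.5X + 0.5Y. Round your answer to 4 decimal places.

23.2420

V(X) = (3.2)² = 10.24;  V(Y) = (0.2)² = 0.04
cov(X,Y) = ρ·SD(X)·SD(Y) = 0.2·3.2·0.2 = 0.128
V(1.5X + 0.5Y) = (1.5)²·V(X) + (0.5)²·V(Y) + 2·(1.5)·(0.5)·cov(X,Y)
= 2.25·10.24 + 0.25·0.04 + 1.5·0.128 = 23.242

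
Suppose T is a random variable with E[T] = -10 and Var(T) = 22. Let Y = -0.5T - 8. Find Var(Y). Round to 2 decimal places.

Var(-0.5T - 8) = (-0.5)²·Var(T) = 0.25·22 = 5.5

5.50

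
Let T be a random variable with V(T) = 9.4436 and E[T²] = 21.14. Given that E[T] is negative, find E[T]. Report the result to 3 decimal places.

-3.420

(E[T])² = E[T²] − V(T) = 21.14 − 9.4436 = 11.6964
E[T] = −√11.6964 = -3.42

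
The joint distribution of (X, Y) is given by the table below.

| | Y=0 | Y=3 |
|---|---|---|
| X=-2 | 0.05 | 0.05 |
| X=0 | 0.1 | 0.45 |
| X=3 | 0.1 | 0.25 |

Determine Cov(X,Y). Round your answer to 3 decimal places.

0.038

E[X] = 0.85,  E[Y] = 2.25
E[XY] = 1.95
Cov(X,Y) = E[XY] − E[X]E[Y] = 1.95 − (0.85)(2.25) = 0.0375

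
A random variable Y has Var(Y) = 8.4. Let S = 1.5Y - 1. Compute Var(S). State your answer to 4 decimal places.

Var(1.5Y - 1) = (1.5)²·Var(Y) = 2.25·8.4 = 18.9

18.9000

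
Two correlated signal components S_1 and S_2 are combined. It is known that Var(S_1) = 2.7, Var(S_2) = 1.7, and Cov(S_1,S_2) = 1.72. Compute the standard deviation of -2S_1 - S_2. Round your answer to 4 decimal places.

4.4023

Var(-2S_1 - S_2) = (-2)²·Var(S_1) + (-1)²·Var(S_2) + 2·(-2)·(-1)·Cov(S_1,S_2)
= 4·2.7 + 1·1.7 + 4·1.72 = 19.38
σ(-2S_1 - S_2) = √19.38 ≈ 4.4023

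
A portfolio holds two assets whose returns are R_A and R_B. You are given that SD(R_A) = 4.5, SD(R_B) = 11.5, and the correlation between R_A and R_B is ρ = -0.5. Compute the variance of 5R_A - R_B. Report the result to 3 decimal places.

var(R_A) = (4.5)² = 20.25;  var(R_B) = (11.5)² = 132.25
cov(R_A,R_B) = ρ·SD(R_A)·SD(R_B) = -0.5·4.5·11.5 = -25.875
var(5R_A - R_B) = (5)²·var(R_A) + (-1)²·var(R_B) + 2·(5)·(-1)·cov(R_A,R_B)
= 25·20.25 + 1·132.25 + -10·-25.875 = 897.25

897.250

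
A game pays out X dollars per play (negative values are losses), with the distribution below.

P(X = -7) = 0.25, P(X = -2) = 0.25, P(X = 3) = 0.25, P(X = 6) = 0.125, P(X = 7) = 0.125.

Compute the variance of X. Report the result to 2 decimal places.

E[X] = (-7)(0.25) + (-2)(0.25) + (3)(0.25) + (6)(0.125) + (7)(0.125) = 0.125
E[X²] = (-7)²(0.25) + (-2)²(0.25) + (3)²(0.25) + (6)²(0.125) + (7)²(0.125) = 26.125
var(X) = E[X²] − (E[X])² = 26.125 − (0.125)² = 26.109375

26.11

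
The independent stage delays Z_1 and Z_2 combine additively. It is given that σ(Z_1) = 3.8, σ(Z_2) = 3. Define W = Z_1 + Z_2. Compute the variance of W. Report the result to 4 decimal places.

23.4400

V(Z_1) = 14.44, V(Z_2) = 9
By independence, V(W) = (1)²V(Z_1) + (1)²V(Z_2)
= (1)²·14.44 + (1)²·9 = 23.44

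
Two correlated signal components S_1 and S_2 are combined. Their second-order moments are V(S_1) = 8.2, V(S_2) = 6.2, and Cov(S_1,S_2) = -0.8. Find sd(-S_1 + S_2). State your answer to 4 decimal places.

4.0000

V(-S_1 + S_2) = (-1)²·V(S_1) + (1)²·V(S_2) + 2·(-1)·(1)·Cov(S_1,S_2)
= 1·8.2 + 1·6.2 + -2·-0.8 = 16
sd(-S_1 + S_2) = √16 ≈ 4.0000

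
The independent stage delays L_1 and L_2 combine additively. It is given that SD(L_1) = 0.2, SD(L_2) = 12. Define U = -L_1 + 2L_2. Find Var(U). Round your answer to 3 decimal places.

Var(L_1) = 0.04, Var(L_2) = 144
By independence, Var(U) = (-1)²Var(L_1) + (2)²Var(L_2)
= (-1)²·0.04 + (2)²·144 = 576.04

576.040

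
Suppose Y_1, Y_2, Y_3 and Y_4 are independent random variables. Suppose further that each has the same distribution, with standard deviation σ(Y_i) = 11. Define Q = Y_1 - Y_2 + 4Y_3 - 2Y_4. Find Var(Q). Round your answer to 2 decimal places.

Var(Y_i) = (11)² = 121
By independence, Var(Q) = (1)²Var(Y_1) + (-1)²Var(Y_2) + (4)²Var(Y_3) + (-2)²Var(Y_4)
= (1)²·121 + (-1)²·121 + (4)²·121 + (-2)²·121 = 2662

2662.00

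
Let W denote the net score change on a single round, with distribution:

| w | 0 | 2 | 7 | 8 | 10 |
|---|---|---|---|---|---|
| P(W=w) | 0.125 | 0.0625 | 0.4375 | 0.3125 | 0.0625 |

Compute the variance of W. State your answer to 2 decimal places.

8.09

E[W] = (0)(0.125) + (2)(0.0625) + (7)(0.4375) + (8)(0.3125) + (10)(0.0625) = 6.3125
E[W²] = (0)²(0.125) + (2)²(0.0625) + (7)²(0.4375) + (8)²(0.3125) + (10)²(0.0625) = 47.9375
Var(W) = E[W²] − (E[W])² = 47.9375 − (6.3125)² = 8.08984375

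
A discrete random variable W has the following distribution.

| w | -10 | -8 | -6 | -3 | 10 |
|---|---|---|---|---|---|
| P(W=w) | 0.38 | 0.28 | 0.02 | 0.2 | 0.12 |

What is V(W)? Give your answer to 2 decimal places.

39.53

E[W] = (-10)(0.38) + (-8)(0.28) + (-6)(0.02) + (-3)(0.2) + (10)(0.12) = -5.56
E[W²] = (-10)²(0.38) + (-8)²(0.28) + (-6)²(0.02) + (-3)²(0.2) + (10)²(0.12) = 70.44
V(W) = E[W²] − (E[W])² = 70.44 − (-5.56)² = 39.5264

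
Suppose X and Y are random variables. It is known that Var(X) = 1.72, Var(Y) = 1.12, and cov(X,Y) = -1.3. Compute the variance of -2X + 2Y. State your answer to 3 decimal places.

21.760

Var(-2X + 2Y) = (-2)²·Var(X) + (2)²·Var(Y) + 2·(-2)·(2)·cov(X,Y)
= 4·1.72 + 4·1.12 + -8·-1.3 = 21.76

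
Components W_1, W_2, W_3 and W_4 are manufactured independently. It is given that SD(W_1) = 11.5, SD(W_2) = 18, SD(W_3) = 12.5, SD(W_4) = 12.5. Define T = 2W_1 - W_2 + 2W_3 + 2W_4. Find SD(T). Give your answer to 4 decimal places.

Var(W_1) = 132.25, Var(W_2) = 324, Var(W_3) = 156.25, Var(W_4) = 156.25
By independence, Var(T) = (2)²Var(W_1) + (-1)²Var(W_2) + (2)²Var(W_3) + (2)²Var(W_4)
= (2)²·132.25 + (-1)²·324 + (2)²·156.25 + (2)²·156.25 = 2103
SD(T) = √2103 ≈ 45.8585

45.8585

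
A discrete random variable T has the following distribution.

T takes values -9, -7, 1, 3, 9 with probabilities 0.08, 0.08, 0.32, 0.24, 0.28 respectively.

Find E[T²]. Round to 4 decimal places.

35.5600

E[T²] = (-9)²(0.08) + (-7)²(0.08) + (1)²(0.32) + (3)²(0.24) + (9)²(0.28) = 35.56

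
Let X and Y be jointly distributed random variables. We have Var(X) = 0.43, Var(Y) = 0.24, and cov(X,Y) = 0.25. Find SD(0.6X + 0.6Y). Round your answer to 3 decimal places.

0.649

Var(0.6X + 0.6Y) = (0.6)²·Var(X) + (0.6)²·Var(Y) + 2·(0.6)·(0.6)·cov(X,Y)
= 0.36·0.43 + 0.36·0.24 + 0.72·0.25 = 0.4212
SD(0.6X + 0.6Y) = √0.4212 ≈ 0.649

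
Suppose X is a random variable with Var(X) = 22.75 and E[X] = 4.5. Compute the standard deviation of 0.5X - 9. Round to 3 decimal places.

2.385

Var(0.5X - 9) = (0.5)²·22.75 = 5.6875
σ(0.5X - 9) = √5.6875 ≈ 2.385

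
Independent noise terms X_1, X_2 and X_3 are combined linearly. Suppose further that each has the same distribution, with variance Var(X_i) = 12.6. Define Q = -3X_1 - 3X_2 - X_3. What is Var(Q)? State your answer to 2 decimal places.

239.40

By independence, Var(Q) = (-3)²Var(X_1) + (-3)²Var(X_2) + (-1)²Var(X_3)
= (-3)²·12.6 + (-3)²·12.6 + (-1)²·12.6 = 239.4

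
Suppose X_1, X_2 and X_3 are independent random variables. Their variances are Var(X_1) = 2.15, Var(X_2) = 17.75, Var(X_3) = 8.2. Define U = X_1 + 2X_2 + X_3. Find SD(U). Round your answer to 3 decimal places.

9.019

By independence, Var(U) = (1)²Var(X_1) + (2)²Var(X_2) + (1)²Var(X_3)
= (1)²·2.15 + (2)²·17.75 + (1)²·8.2 = 81.35
SD(U) = √81.35 ≈ 9.019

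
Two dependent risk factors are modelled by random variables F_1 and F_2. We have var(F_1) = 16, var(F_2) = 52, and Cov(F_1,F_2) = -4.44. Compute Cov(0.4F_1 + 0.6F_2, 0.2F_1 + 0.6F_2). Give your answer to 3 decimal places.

18.402

Cov(0.4F_1 + 0.6F_2, 0.2F_1 + 0.6F_2) = (0.4)(0.2)var(F_1) + (0.6)(0.6)var(F_2) + [(0.4)(0.6) + (0.6)(0.2)]Cov(F_1,F_2)
= 0.08·16 + 0.36·52 + 0.36·-4.44 = 18.4016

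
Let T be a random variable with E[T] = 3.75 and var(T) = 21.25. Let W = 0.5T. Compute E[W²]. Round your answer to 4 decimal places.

8.8281

E[0.5T] = 0.5·3.75 = 1.875
var(0.5T) = (0.5)²·21.25 = 5.3125
E[W²] = var(W) + (E[W])² = 5.3125 + (1.875)² = 8.828125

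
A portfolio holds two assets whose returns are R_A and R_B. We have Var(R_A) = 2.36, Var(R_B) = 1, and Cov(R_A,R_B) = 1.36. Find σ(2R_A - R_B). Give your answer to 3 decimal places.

2.236

Var(2R_A - R_B) = (2)²·Var(R_A) + (-1)²·Var(R_B) + 2·(2)·(-1)·Cov(R_A,R_B)
= 4·2.36 + 1·1 + -4·1.36 = 5
σ(2R_A - R_B) = √5 ≈ 2.236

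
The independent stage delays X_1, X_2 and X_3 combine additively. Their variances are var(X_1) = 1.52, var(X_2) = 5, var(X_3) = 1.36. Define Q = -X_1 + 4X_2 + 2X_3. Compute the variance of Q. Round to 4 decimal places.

86.9600

By independence, var(Q) = (-1)²var(X_1) + (4)²var(X_2) + (2)²var(X_3)
= (-1)²·1.52 + (4)²·5 + (2)²·1.36 = 86.96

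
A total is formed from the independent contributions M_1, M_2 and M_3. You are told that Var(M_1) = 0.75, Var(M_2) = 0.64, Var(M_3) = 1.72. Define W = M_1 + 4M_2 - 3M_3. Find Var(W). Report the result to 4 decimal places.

By independence, Var(W) = (1)²Var(M_1) + (4)²Var(M_2) + (-3)²Var(M_3)
= (1)²·0.75 + (4)²·0.64 + (-3)²·1.72 = 26.47

26.4700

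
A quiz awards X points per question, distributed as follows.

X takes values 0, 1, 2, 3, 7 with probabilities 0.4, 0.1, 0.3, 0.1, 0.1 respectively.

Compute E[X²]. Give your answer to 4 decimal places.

E[X²] = (0)²(0.4) + (1)²(0.1) + (2)²(0.3) + (3)²(0.1) + (7)²(0.1) = 7.1

7.1000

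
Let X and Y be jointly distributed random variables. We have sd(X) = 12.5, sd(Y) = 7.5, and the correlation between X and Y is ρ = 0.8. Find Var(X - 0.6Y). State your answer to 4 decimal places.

Var(X) = (12.5)² = 156.25;  Var(Y) = (7.5)² = 56.25
cov(X,Y) = ρ·sd(X)·sd(Y) = 0.8·12.5·7.5 = 75
Var(X - 0.6Y) = (1)²·Var(X) + (-0.6)²·Var(Y) + 2·(1)·(-0.6)·cov(X,Y)
= 1·156.25 + 0.36·56.25 + -1.2·75 = 86.5

86.5000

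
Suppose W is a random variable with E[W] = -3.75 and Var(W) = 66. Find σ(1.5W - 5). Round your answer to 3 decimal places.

Var(1.5W - 5) = (1.5)²·66 = 148.5
σ(1.5W - 5) = √148.5 ≈ 12.186

12.186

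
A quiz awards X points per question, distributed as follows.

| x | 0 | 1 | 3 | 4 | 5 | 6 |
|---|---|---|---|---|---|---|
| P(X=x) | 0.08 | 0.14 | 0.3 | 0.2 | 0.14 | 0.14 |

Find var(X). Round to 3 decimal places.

3.156

E[X] = (0)(0.08) + (1)(0.14) + (3)(0.3) + (4)(0.2) + (5)(0.14) + (6)(0.14) = 3.38
E[X²] = (0)²(0.08) + (1)²(0.14) + (3)²(0.3) + (4)²(0.2) + (5)²(0.14) + (6)²(0.14) = 14.58
var(X) = E[X²] − (E[X])² = 14.58 − (3.38)² = 3.1556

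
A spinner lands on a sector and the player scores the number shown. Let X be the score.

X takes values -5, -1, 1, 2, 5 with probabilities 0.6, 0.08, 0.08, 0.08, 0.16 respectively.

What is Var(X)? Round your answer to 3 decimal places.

15.318

E[X] = (-5)(0.6) + (-1)(0.08) + (1)(0.08) + (2)(0.08) + (5)(0.16) = -2.04
E[X²] = (-5)²(0.6) + (-1)²(0.08) + (1)²(0.08) + (2)²(0.08) + (5)²(0.16) = 19.48
Var(X) = E[X²] − (E[X])² = 19.48 − (-2.04)² = 15.3184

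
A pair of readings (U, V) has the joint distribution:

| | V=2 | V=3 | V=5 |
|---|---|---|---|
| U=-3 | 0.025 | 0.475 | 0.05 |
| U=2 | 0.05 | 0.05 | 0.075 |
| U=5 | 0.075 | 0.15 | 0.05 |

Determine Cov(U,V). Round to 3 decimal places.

E[U] = 0.075,  E[V] = 3.2
E[UV] = 0.325
Cov(U,V) = E[UV] − E[U]E[V] = 0.325 − (0.075)(3.2) = 0.085

0.085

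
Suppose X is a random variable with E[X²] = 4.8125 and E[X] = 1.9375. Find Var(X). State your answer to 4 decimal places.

1.0586

Var(X) = 4.8125 − (1.9375)² = 1.05859375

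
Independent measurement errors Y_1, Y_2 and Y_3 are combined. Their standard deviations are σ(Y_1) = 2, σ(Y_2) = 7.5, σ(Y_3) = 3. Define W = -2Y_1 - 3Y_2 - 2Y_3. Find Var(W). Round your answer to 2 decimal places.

Var(Y_1) = 4, Var(Y_2) = 56.25, Var(Y_3) = 9
By independence, Var(W) = (-2)²Var(Y_1) + (-3)²Var(Y_2) + (-2)²Var(Y_3)
= (-2)²·4 + (-3)²·56.25 + (-2)²·9 = 558.25

558.25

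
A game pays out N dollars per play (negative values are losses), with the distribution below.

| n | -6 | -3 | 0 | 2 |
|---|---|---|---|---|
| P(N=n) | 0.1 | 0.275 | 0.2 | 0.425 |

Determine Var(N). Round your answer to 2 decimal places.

7.44

E[N] = (-6)(0.1) + (-3)(0.275) + (0)(0.2) + (2)(0.425) = -0.575
E[N²] = (-6)²(0.1) + (-3)²(0.275) + (0)²(0.2) + (2)²(0.425) = 7.775
Var(N) = E[N²] − (E[N])² = 7.775 − (-0.575)² = 7.444375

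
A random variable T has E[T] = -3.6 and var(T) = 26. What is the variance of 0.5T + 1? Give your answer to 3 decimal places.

var(0.5T + 1) = (0.5)²·var(T) = 0.25·26 = 6.5

6.500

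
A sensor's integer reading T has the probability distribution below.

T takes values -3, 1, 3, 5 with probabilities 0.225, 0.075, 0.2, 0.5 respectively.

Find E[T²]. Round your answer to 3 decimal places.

E[T²] = (-3)²(0.225) + (1)²(0.075) + (3)²(0.2) + (5)²(0.5) = 16.4

16.400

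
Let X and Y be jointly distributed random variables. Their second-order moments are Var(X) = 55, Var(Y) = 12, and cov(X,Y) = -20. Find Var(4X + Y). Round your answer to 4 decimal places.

732.0000

Var(4X + Y) = (4)²·Var(X) + (1)²·Var(Y) + 2·(4)·(1)·cov(X,Y)
= 16·55 + 1·12 + 8·-20 = 732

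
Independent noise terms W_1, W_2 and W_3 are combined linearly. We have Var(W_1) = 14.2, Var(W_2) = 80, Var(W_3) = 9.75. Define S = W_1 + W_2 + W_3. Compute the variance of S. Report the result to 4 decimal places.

By independence, Var(S) = (1)²Var(W_1) + (1)²Var(W_2) + (1)²Var(W_3)
= (1)²·14.2 + (1)²·80 + (1)²·9.75 = 103.95

103.9500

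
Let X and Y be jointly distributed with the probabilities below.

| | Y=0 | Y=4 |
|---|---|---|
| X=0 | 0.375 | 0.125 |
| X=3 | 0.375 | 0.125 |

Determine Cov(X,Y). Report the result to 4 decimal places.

0.0000

E[X] = 1.5,  E[Y] = 1
E[XY] = 1.5
Cov(X,Y) = E[XY] − E[X]E[Y] = 1.5 − (1.5)(1) = 0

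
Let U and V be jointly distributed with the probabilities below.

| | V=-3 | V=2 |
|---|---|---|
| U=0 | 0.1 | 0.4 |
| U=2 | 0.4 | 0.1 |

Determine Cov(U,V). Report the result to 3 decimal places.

E[U] = 1,  E[V] = -0.5
E[UV] = -2
Cov(U,V) = E[UV] − E[U]E[V] = -2 − (1)(-0.5) = -1.5

-1.500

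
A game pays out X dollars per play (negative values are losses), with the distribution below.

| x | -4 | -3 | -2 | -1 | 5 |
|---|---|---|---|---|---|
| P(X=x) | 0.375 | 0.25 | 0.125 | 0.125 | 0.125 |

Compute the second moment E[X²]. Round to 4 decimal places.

E[X²] = (-4)²(0.375) + (-3)²(0.25) + (-2)²(0.125) + (-1)²(0.125) + (5)²(0.125) = 12

12.0000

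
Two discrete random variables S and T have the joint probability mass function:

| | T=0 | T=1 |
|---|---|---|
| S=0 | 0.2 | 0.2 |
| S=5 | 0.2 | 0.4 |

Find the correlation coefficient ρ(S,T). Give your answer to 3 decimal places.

0.167

E[S] = 3,  E[T] = 0.6
E[ST] = 2
Cov(S,T) = E[ST] − E[S]E[T] = 2 − (3)(0.6) = 0.2
var(S) = 6,  var(T) = 0.24
ρ = 0.2 / √(6·0.24) ≈ 0.167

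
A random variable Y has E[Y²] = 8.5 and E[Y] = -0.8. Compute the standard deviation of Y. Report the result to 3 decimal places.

2.804

V(Y) = 8.5 − (-0.8)² = 7.86
SD(Y) = √7.86 ≈ 2.804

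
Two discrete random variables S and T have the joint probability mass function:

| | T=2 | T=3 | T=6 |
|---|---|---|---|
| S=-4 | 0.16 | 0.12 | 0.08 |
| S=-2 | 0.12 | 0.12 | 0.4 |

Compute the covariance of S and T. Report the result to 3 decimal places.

0.675

E[S] = -2.72,  E[T] = 4.16
E[ST] = -10.64
cov(S,T) = E[ST] − E[S]E[T] = -10.64 − (-2.72)(4.16) = 0.6752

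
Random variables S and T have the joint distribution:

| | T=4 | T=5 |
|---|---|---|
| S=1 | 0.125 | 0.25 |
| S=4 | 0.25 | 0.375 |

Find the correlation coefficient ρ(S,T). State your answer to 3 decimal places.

E[S] = 2.875,  E[T] = 4.625
E[ST] = 13.25
Cov(S,T) = E[ST] − E[S]E[T] = 13.25 − (2.875)(4.625) = -0.046875
V(S) = 2.109375,  V(T) = 0.234375
ρ = -0.046875 / √(2.109375·0.234375) ≈ -0.067

-0.067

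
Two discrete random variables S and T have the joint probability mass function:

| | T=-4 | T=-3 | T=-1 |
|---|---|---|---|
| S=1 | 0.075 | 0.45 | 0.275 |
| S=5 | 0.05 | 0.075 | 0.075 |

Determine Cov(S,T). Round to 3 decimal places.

E[S] = 1.8,  E[T] = -2.425
E[ST] = -4.425
Cov(S,T) = E[ST] − E[S]E[T] = -4.425 − (1.8)(-2.425) = -0.06

-0.060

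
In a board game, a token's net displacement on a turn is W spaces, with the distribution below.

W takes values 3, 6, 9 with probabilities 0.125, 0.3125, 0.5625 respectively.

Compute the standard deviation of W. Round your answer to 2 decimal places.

E[W] = (3)(0.125) + (6)(0.3125) + (9)(0.5625) = 7.3125
E[W²] = (3)²(0.125) + (6)²(0.3125) + (9)²(0.5625) = 57.9375
Var(W) = E[W²] − (E[W])² = 57.9375 − (7.3125)² = 4.46484375
σ(W) = √4.46484375 ≈ 2.11

2.11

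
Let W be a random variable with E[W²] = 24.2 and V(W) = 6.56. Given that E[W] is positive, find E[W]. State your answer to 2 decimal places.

4.20

(E[W])² = E[W²] − V(W) = 24.2 − 6.56 = 17.64
E[W] = √17.64 = 4.2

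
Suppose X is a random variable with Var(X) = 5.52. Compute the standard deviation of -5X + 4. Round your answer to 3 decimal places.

11.747

Var(-5X + 4) = (-5)²·5.52 = 138
sd(-5X + 4) = √138 ≈ 11.747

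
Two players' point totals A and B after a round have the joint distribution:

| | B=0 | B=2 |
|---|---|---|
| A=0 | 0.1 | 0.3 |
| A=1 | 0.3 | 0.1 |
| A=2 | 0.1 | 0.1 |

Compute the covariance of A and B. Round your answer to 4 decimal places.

E[A] = 0.8,  E[B] = 1
E[AB] = 0.6
Cov(A,B) = E[AB] − E[A]E[B] = 0.6 − (0.8)(1) = -0.2

-0.2000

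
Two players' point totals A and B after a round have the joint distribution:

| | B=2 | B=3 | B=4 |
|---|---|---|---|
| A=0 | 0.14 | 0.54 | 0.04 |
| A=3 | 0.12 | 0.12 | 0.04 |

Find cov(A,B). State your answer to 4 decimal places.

-0.0888

E[A] = 0.84,  E[B] = 2.82
E[AB] = 2.28
cov(A,B) = E[AB] − E[A]E[B] = 2.28 − (0.84)(2.82) = -0.0888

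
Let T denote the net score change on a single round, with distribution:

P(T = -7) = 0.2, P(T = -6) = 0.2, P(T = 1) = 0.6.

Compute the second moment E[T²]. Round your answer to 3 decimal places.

E[T²] = (-7)²(0.2) + (-6)²(0.2) + (1)²(0.6) = 17.6

17.600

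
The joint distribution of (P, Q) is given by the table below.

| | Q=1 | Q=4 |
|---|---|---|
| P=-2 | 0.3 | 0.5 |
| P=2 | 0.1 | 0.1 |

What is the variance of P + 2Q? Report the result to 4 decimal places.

10.2400

E[P] = -1.2,  E[Q] = 2.8,  E[PQ] = -3.6
V(P) = 4 − (-1.2)² = 2.56;  V(Q) = 10 − (2.8)² = 2.16
cov(P,Q) = -3.6 − (-1.2)(2.8) = -0.24
V(P + 2Q) = (1)²·2.56 + (2)²·2.16 + 2·(1)·(2)·-0.24 = 10.24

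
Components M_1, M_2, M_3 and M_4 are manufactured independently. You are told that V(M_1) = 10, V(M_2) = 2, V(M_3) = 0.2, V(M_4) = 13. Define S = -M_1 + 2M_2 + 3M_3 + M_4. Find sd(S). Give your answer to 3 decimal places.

5.727

By independence, V(S) = (-1)²V(M_1) + (2)²V(M_2) + (3)²V(M_3) + (1)²V(M_4)
= (-1)²·10 + (2)²·2 + (3)²·0.2 + (1)²·13 = 32.8
sd(S) = √32.8 ≈ 5.727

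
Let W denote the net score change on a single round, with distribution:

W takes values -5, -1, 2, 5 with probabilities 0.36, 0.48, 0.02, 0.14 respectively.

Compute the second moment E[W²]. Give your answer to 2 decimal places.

13.06

E[W²] = (-5)²(0.36) + (-1)²(0.48) + (2)²(0.02) + (5)²(0.14) = 13.06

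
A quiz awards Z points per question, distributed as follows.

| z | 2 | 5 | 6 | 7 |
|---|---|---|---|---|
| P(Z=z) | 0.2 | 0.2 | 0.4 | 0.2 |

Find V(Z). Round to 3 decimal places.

2.960

E[Z] = (2)(0.2) + (5)(0.2) + (6)(0.4) + (7)(0.2) = 5.2
E[Z²] = (2)²(0.2) + (5)²(0.2) + (6)²(0.4) + (7)²(0.2) = 30
V(Z) = E[Z²] − (E[Z])² = 30 − (5.2)² = 2.96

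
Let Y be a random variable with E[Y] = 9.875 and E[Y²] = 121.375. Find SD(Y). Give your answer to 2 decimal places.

V(Y) = 121.375 − (9.875)² = 23.859375
SD(Y) = √23.859375 ≈ 4.88

4.88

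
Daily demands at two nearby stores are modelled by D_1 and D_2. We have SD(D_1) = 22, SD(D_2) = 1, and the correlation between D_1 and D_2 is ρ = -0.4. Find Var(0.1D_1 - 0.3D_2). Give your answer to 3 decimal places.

Var(D_1) = (22)² = 484;  Var(D_2) = (1)² = 1
Cov(D_1,D_2) = ρ·SD(D_1)·SD(D_2) = -0.4·22·1 = -8.8
Var(0.1D_1 - 0.3D_2) = (0.1)²·Var(D_1) + (-0.3)²·Var(D_2) + 2·(0.1)·(-0.3)·Cov(D_1,D_2)
= 0.01·484 + 0.09·1 + -0.06·-8.8 = 5.458

5.458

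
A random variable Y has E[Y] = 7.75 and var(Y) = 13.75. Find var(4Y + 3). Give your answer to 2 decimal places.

var(4Y + 3) = (4)²·var(Y) = 16·13.75 = 220

220.00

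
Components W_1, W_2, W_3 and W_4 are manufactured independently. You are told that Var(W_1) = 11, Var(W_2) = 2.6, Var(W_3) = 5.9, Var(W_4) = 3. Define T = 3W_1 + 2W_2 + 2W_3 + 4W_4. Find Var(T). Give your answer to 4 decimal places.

181.0000

By independence, Var(T) = (3)²Var(W_1) + (2)²Var(W_2) + (2)²Var(W_3) + (4)²Var(W_4)
= (3)²·11 + (2)²·2.6 + (2)²·5.9 + (4)²·3 = 181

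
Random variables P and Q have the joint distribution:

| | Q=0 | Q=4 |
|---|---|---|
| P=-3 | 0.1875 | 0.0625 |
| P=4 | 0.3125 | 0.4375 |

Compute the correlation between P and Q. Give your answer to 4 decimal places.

E[P] = 2.25,  E[Q] = 2
E[PQ] = 6.25
Cov(P,Q) = E[PQ] − E[P]E[Q] = 6.25 − (2.25)(2) = 1.75
V(P) = 9.1875,  V(Q) = 4
ρ = 1.75 / √(9.1875·4) ≈ 0.2887

0.2887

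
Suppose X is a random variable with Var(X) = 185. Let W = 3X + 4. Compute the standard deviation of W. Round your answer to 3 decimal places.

Var(3X + 4) = (3)²·185 = 1665
sd(W) = √1665 ≈ 40.804

40.804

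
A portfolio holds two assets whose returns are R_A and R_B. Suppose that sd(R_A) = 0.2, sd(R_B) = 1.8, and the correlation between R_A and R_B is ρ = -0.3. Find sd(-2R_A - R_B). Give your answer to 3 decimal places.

1.723

Var(R_A) = (0.2)² = 0.04;  Var(R_B) = (1.8)² = 3.24
cov(R_A,R_B) = ρ·sd(R_A)·sd(R_B) = -0.3·0.2·1.8 = -0.108
Var(-2R_A - R_B) = (-2)²·Var(R_A) + (-1)²·Var(R_B) + 2·(-2)·(-1)·cov(R_A,R_B)
= 4·0.04 + 1·3.24 + 4·-0.108 = 2.968
sd(-2R_A - R_B) = √2.968 ≈ 1.723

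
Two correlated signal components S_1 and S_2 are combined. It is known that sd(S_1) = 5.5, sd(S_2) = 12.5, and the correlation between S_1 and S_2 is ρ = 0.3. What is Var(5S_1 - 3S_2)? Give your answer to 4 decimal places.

Var(S_1) = (5.5)² = 30.25;  Var(S_2) = (12.5)² = 156.25
Cov(S_1,S_2) = ρ·sd(S_1)·sd(S_2) = 0.3·5.5·12.5 = 20.625
Var(5S_1 - 3S_2) = (5)²·Var(S_1) + (-3)²·Var(S_2) + 2·(5)·(-3)·Cov(S_1,S_2)
= 25·30.25 + 9·156.25 + -30·20.625 = 1543.75

1543.7500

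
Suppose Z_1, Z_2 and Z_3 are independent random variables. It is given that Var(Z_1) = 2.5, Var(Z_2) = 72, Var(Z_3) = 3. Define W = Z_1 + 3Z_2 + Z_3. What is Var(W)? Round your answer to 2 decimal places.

653.50

By independence, Var(W) = (1)²Var(Z_1) + (3)²Var(Z_2) + (1)²Var(Z_3)
= (1)²·2.5 + (3)²·72 + (1)²·3 = 653.5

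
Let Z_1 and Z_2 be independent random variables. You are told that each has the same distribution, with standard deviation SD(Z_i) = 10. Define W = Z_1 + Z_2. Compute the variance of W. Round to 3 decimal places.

Var(Z_i) = (10)² = 100
By independence, Var(W) = (1)²Var(Z_1) + (1)²Var(Z_2)
= (1)²·100 + (1)²·100 = 200

200.000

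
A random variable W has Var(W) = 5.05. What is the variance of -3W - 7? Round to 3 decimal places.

Var(-3W - 7) = (-3)²·Var(W) = 9·5.05 = 45.45

45.450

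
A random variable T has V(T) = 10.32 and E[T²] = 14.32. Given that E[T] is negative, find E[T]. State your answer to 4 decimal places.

(E[T])² = E[T²] − V(T) = 14.32 − 10.32 = 4
E[T] = −√4 = -2

-2.0000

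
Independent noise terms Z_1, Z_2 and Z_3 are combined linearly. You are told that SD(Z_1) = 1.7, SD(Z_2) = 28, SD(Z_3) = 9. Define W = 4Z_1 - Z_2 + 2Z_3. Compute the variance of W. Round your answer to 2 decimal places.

1154.24

V(Z_1) = 2.89, V(Z_2) = 784, V(Z_3) = 81
By independence, V(W) = (4)²V(Z_1) + (-1)²V(Z_2) + (2)²V(Z_3)
= (4)²·2.89 + (-1)²·784 + (2)²·81 = 1154.24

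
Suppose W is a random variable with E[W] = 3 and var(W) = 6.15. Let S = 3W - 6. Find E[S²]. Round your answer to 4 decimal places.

E[3W - 6] = 3·3 − 6 = 3
var(3W - 6) = (3)²·6.15 = 55.35
E[S²] = var(S) + (E[S])² = 55.35 + (3)² = 64.35

64.3500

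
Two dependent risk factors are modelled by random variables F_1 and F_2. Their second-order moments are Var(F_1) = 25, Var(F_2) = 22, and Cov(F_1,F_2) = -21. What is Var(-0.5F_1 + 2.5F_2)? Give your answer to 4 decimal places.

196.2500

Var(-0.5F_1 + 2.5F_2) = (-0.5)²·Var(F_1) + (2.5)²·Var(F_2) + 2·(-0.5)·(2.5)·Cov(F_1,F_2)
= 0.25·25 + 6.25·22 + -2.5·-21 = 196.25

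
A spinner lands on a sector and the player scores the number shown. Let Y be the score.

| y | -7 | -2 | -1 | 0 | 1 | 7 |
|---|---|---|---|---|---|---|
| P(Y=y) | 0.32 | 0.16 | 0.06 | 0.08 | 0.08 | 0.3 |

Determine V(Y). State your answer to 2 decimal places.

E[Y] = (-7)(0.32) + (-2)(0.16) + (-1)(0.06) + (0)(0.08) + (1)(0.08) + (7)(0.3) = -0.44
E[Y²] = (-7)²(0.32) + (-2)²(0.16) + (-1)²(0.06) + (0)²(0.08) + (1)²(0.08) + (7)²(0.3) = 31.16
V(Y) = E[Y²] − (E[Y])² = 31.16 − (-0.44)² = 30.9664

30.97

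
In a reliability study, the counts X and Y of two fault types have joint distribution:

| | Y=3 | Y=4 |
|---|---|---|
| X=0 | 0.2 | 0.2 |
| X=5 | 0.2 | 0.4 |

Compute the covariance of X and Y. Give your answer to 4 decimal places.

0.2000

E[X] = 3,  E[Y] = 3.6
E[XY] = 11
Cov(X,Y) = E[XY] − E[X]E[Y] = 11 − (3)(3.6) = 0.2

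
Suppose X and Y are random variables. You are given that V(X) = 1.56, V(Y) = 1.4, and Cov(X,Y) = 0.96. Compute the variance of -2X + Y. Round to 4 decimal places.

3.8000

V(-2X + Y) = (-2)²·V(X) + (1)²·V(Y) + 2·(-2)·(1)·Cov(X,Y)
= 4·1.56 + 1·1.4 + -4·0.96 = 3.8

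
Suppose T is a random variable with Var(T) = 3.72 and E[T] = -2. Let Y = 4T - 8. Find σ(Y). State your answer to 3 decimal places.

Var(4T - 8) = (4)²·3.72 = 59.52
σ(Y) = √59.52 ≈ 7.715

7.715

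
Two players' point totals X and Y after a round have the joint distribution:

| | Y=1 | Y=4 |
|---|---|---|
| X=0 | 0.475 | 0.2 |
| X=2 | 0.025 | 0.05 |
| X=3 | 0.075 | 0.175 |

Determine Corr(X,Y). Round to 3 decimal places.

E[X] = 0.9,  E[Y] = 2.275
E[XY] = 2.775
Cov(X,Y) = E[XY] − E[X]E[Y] = 2.775 − (0.9)(2.275) = 0.7275
V(X) = 1.74,  V(Y) = 2.199375
ρ = 0.7275 / √(1.74·2.199375) ≈ 0.372

0.372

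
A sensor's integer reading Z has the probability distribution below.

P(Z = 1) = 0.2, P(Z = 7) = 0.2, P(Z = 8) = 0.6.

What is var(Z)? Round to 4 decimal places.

7.4400

E[Z] = (1)(0.2) + (7)(0.2) + (8)(0.6) = 6.4
E[Z²] = (1)²(0.2) + (7)²(0.2) + (8)²(0.6) = 48.4
var(Z) = E[Z²] − (E[Z])² = 48.4 − (6.4)² = 7.44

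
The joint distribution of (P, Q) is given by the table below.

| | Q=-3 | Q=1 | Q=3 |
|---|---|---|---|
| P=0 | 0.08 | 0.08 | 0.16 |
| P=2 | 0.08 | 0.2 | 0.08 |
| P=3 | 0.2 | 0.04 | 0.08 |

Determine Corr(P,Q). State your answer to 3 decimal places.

E[P] = 1.68,  E[Q] = 0.2
E[PQ] = -0.56
Cov(P,Q) = E[PQ] − E[P]E[Q] = -0.56 − (1.68)(0.2) = -0.896
var(P) = 1.4976,  var(Q) = 6.4
ρ = -0.896 / √(1.4976·6.4) ≈ -0.289

-0.289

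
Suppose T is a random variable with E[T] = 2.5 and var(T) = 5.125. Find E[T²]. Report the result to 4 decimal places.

11.3750

E[T²] = var(T) + (E[T])² = 5.125 + (2.5)² = 11.375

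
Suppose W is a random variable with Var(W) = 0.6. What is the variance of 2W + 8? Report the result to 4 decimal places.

2.4000

Var(2W + 8) = (2)²·Var(W) = 4·0.6 = 2.4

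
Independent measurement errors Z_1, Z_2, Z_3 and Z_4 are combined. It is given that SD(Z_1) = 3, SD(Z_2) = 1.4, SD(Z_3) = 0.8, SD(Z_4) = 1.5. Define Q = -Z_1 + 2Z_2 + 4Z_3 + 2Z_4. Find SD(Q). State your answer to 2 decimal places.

var(Z_1) = 9, var(Z_2) = 1.96, var(Z_3) = 0.64, var(Z_4) = 2.25
By independence, var(Q) = (-1)²var(Z_1) + (2)²var(Z_2) + (4)²var(Z_3) + (2)²var(Z_4)
= (-1)²·9 + (2)²·1.96 + (4)²·0.64 + (2)²·2.25 = 36.08
SD(Q) = √36.08 ≈ 6.01

6.01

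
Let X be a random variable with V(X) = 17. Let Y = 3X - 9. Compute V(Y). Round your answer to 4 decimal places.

V(3X - 9) = (3)²·V(X) = 9·17 = 153

153.0000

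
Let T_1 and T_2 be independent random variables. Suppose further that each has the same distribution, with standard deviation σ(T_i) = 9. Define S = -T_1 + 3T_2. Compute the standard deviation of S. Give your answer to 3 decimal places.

28.460

Var(T_i) = (9)² = 81
By independence, Var(S) = (-1)²Var(T_1) + (3)²Var(T_2)
= (-1)²·81 + (3)²·81 = 810
σ(S) = √810 ≈ 28.460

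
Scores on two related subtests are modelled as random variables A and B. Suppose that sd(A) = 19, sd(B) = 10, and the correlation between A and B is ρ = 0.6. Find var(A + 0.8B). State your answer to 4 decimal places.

var(A) = (19)² = 361;  var(B) = (10)² = 100
cov(A,B) = ρ·sd(A)·sd(B) = 0.6·19·10 = 114
var(A + 0.8B) = (1)²·var(A) + (0.8)²·var(B) + 2·(1)·(0.8)·cov(A,B)
= 1·361 + 0.64·100 + 1.6·114 = 607.4

607.4000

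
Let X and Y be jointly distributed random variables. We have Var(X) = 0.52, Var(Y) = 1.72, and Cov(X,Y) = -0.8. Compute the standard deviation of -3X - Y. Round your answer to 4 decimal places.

Var(-3X - Y) = (-3)²·Var(X) + (-1)²·Var(Y) + 2·(-3)·(-1)·Cov(X,Y)
= 9·0.52 + 1·1.72 + 6·-0.8 = 1.6
SD(-3X - Y) = √1.6 ≈ 1.2649

1.2649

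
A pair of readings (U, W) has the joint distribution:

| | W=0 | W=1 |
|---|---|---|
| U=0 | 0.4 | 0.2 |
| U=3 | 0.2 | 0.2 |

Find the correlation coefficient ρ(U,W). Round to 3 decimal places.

E[U] = 1.2,  E[W] = 0.4
E[UW] = 0.6
Cov(U,W) = E[UW] − E[U]E[W] = 0.6 − (1.2)(0.4) = 0.12
var(U) = 2.16,  var(W) = 0.24
ρ = 0.12 / √(2.16·0.24) ≈ 0.167

0.167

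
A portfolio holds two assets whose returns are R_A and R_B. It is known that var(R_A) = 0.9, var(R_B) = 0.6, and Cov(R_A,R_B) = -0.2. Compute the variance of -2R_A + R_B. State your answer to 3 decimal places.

5.000

var(-2R_A + R_B) = (-2)²·var(R_A) + (1)²·var(R_B) + 2·(-2)·(1)·Cov(R_A,R_B)
= 4·0.9 + 1·0.6 + -4·-0.2 = 5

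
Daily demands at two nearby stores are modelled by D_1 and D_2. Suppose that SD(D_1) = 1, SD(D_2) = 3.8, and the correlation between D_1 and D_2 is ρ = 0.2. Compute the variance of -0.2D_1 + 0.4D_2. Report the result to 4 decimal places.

2.2288

Var(D_1) = (1)² = 1;  Var(D_2) = (3.8)² = 14.44
cov(D_1,D_2) = ρ·SD(D_1)·SD(D_2) = 0.2·1·3.8 = 0.76
Var(-0.2D_1 + 0.4D_2) = (-0.2)²·Var(D_1) + (0.4)²·Var(D_2) + 2·(-0.2)·(0.4)·cov(D_1,D_2)
= 0.04·1 + 0.16·14.44 + -0.16·0.76 = 2.2288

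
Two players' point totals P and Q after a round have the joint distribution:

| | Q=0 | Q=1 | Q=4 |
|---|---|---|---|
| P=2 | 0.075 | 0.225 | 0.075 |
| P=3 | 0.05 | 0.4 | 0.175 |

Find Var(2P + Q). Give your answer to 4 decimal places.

E[P] = 2.625,  E[Q] = 1.625,  E[PQ] = 4.35
Var(P) = 7.125 − (2.625)² = 0.234375;  Var(Q) = 4.625 − (1.625)² = 1.984375
Cov(P,Q) = 4.35 − (2.625)(1.625) = 0.084375
Var(2P + Q) = (2)²·0.234375 + (1)²·1.984375 + 2·(2)·(1)·0.084375 = 3.259375

3.2594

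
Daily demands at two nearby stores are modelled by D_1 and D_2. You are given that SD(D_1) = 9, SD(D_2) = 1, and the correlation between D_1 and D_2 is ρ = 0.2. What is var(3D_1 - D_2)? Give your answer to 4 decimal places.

var(D_1) = (9)² = 81;  var(D_2) = (1)² = 1
Cov(D_1,D_2) = ρ·SD(D_1)·SD(D_2) = 0.2·9·1 = 1.8
var(3D_1 - D_2) = (3)²·var(D_1) + (-1)²·var(D_2) + 2·(3)·(-1)·Cov(D_1,D_2)
= 9·81 + 1·1 + -6·1.8 = 719.2

719.2000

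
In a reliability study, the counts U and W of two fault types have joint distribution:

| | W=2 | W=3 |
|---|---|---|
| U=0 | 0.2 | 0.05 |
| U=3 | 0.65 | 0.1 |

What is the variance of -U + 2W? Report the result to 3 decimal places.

2.348

E[U] = 2.25,  E[W] = 2.15,  E[UW] = 4.8
Var(U) = 6.75 − (2.25)² = 1.6875;  Var(W) = 4.75 − (2.15)² = 0.1275
Cov(U,W) = 4.8 − (2.25)(2.15) = -0.0375
Var(-U + 2W) = (-1)²·1.6875 + (2)²·0.1275 + 2·(-1)·(2)·-0.0375 = 2.3475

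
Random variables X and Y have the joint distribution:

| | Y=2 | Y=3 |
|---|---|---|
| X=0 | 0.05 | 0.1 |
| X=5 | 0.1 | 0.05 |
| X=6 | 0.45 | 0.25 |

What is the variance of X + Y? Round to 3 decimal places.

E[X] = 4.95,  E[Y] = 2.4,  E[XY] = 11.65
Var(X) = 28.95 − (4.95)² = 4.4475;  Var(Y) = 6 − (2.4)² = 0.24
cov(X,Y) = 11.65 − (4.95)(2.4) = -0.23
Var(X + Y) = (1)²·4.4475 + (1)²·0.24 + 2·(1)·(1)·-0.23 = 4.2275

4.228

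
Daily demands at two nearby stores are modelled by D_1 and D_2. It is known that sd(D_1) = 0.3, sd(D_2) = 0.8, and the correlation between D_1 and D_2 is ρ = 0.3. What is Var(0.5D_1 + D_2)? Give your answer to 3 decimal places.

Var(D_1) = (0.3)² = 0.09;  Var(D_2) = (0.8)² = 0.64
cov(D_1,D_2) = ρ·sd(D_1)·sd(D_2) = 0.3·0.3·0.8 = 0.072
Var(0.5D_1 + D_2) = (0.5)²·Var(D_1) + (1)²·Var(D_2) + 2·(0.5)·(1)·cov(D_1,D_2)
= 0.25·0.09 + 1·0.64 + 1·0.072 = 0.7345

0.735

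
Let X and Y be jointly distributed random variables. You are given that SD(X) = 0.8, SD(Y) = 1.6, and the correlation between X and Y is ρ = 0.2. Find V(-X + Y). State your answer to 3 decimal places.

2.688

V(X) = (0.8)² = 0.64;  V(Y) = (1.6)² = 2.56
Cov(X,Y) = ρ·SD(X)·SD(Y) = 0.2·0.8·1.6 = 0.256
V(-X + Y) = (-1)²·V(X) + (1)²·V(Y) + 2·(-1)·(1)·Cov(X,Y)
= 1·0.64 + 1·2.56 + -2·0.256 = 2.688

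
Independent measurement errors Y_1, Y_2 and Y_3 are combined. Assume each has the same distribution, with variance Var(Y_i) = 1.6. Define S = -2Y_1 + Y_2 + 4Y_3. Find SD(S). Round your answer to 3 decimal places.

5.797

By independence, Var(S) = (-2)²Var(Y_1) + (1)²Var(Y_2) + (4)²Var(Y_3)
= (-2)²·1.6 + (1)²·1.6 + (4)²·1.6 = 33.6
SD(S) = √33.6 ≈ 5.797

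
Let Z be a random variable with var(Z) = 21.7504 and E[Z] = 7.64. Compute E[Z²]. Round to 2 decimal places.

80.12

E[Z²] = var(Z) + (E[Z])² = 21.7504 + (7.64)² = 80.12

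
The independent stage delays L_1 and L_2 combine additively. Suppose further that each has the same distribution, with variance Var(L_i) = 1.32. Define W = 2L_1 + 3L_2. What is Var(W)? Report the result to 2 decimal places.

17.16

By independence, Var(W) = (2)²Var(L_1) + (3)²Var(L_2)
= (2)²·1.32 + (3)²·1.32 = 17.16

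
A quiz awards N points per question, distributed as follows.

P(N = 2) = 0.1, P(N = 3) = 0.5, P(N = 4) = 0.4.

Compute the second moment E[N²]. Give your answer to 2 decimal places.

11.30

E[N²] = (2)²(0.1) + (3)²(0.5) + (4)²(0.4) = 11.3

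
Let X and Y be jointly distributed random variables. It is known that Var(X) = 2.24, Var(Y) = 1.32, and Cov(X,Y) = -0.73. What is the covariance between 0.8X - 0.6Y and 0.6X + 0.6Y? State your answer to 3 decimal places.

Cov(0.8X - 0.6Y, 0.6X + 0.6Y) = (0.8)(0.6)Var(X) + (-0.6)(0.6)Var(Y) + [(0.8)(0.6) + (-0.6)(0.6)]Cov(X,Y)
= 0.48·2.24 + -0.36·1.32 + 0.12·-0.73 = 0.5124

0.512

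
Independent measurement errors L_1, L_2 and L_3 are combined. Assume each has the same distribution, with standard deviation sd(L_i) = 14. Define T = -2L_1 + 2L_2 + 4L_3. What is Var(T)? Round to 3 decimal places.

Var(L_i) = (14)² = 196
By independence, Var(T) = (-2)²Var(L_1) + (2)²Var(L_2) + (4)²Var(L_3)
= (-2)²·196 + (2)²·196 + (4)²·196 = 4704

4704.000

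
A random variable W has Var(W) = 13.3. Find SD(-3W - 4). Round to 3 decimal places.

Var(-3W - 4) = (-3)²·13.3 = 119.7
SD(-3W - 4) = √119.7 ≈ 10.941

10.941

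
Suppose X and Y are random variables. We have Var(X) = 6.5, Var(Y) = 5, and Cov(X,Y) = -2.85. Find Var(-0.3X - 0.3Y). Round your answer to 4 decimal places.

0.5220

Var(-0.3X - 0.3Y) = (-0.3)²·Var(X) + (-0.3)²·Var(Y) + 2·(-0.3)·(-0.3)·Cov(X,Y)
= 0.09·6.5 + 0.09·5 + 0.18·-2.85 = 0.522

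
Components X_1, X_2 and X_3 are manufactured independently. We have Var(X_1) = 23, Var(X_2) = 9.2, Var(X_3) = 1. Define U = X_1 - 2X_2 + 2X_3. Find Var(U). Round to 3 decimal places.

63.800

By independence, Var(U) = (1)²Var(X_1) + (-2)²Var(X_2) + (2)²Var(X_3)
= (1)²·23 + (-2)²·9.2 + (2)²·1 = 63.8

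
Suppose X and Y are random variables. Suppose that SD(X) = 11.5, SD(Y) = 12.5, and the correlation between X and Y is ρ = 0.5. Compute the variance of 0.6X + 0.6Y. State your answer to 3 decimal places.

Var(X) = (11.5)² = 132.25;  Var(Y) = (12.5)² = 156.25
Cov(X,Y) = ρ·SD(X)·SD(Y) = 0.5·11.5·12.5 = 71.875
Var(0.6X + 0.6Y) = (0.6)²·Var(X) + (0.6)²·Var(Y) + 2·(0.6)·(0.6)·Cov(X,Y)
= 0.36·132.25 + 0.36·156.25 + 0.72·71.875 = 155.61

155.610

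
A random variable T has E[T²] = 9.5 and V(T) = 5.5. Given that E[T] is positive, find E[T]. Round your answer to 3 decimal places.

(E[T])² = E[T²] − V(T) = 9.5 − 5.5 = 4
E[T] = √4 = 2

2.000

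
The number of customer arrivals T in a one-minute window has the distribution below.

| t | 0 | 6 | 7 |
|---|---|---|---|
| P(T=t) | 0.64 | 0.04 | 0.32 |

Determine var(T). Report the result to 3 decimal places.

10.970

E[T] = (0)(0.64) + (6)(0.04) + (7)(0.32) = 2.48
E[T²] = (0)²(0.64) + (6)²(0.04) + (7)²(0.32) = 17.12
var(T) = E[T²] − (E[T])² = 17.12 − (2.48)² = 10.9696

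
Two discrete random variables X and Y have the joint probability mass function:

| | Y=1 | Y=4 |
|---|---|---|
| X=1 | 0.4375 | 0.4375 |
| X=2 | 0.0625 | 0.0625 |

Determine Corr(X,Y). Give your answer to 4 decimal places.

0.0000

E[X] = 1.125,  E[Y] = 2.5
E[XY] = 2.8125
Cov(X,Y) = E[XY] − E[X]E[Y] = 2.8125 − (1.125)(2.5) = 0
var(X) = 0.109375,  var(Y) = 2.25
ρ = 0 / √(0.109375·2.25) ≈ 0.0000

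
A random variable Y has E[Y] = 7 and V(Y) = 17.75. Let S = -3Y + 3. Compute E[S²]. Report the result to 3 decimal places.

483.750

E[-3Y + 3] = -3·7 + 3 = -18
V(-3Y + 3) = (-3)²·17.75 = 159.75
E[S²] = V(S) + (E[S])² = 159.75 + (-18)² = 483.75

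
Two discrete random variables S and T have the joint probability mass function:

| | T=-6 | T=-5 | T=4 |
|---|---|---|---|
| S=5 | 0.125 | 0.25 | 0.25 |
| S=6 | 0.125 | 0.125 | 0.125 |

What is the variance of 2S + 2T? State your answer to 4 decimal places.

E[S] = 5.375,  E[T] = -1.875,  E[ST] = -10.25
V(S) = 29.125 − (5.375)² = 0.234375;  V(T) = 24.375 − (-1.875)² = 20.859375
cov(S,T) = -10.25 − (5.375)(-1.875) = -0.171875
V(2S + 2T) = (2)²·0.234375 + (2)²·20.859375 + 2·(2)·(2)·-0.171875 = 83

83.0000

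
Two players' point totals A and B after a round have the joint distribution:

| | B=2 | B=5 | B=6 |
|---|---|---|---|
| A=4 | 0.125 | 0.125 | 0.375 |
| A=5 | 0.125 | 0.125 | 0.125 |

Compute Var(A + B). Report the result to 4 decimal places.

2.6094

E[A] = 4.375,  E[B] = 4.75,  E[AB] = 20.625
Var(A) = 19.375 − (4.375)² = 0.234375;  Var(B) = 25.25 − (4.75)² = 2.6875
cov(A,B) = 20.625 − (4.375)(4.75) = -0.15625
Var(A + B) = (1)²·0.234375 + (1)²·2.6875 + 2·(1)·(1)·-0.15625 = 2.609375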